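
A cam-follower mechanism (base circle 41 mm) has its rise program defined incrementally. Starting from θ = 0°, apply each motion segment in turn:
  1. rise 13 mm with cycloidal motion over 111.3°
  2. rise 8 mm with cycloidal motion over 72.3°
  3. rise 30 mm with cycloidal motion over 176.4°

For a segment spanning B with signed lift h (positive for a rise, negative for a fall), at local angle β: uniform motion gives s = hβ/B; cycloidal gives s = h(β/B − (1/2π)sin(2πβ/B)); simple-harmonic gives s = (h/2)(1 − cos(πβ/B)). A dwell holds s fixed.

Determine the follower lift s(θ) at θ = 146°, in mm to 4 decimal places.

seg 1 [0°–111.3°] cycloidal, h=13: full span → s += 13 → s = 13.0000
seg 2 [111.3°–183.6°] cycloidal, h=8: θ=146° here. β=34.7, B=72.3. 8·(0.4799 − sin(2π·0.4799)/(2π)) = 3.6795 → s = 16.6795

16.6795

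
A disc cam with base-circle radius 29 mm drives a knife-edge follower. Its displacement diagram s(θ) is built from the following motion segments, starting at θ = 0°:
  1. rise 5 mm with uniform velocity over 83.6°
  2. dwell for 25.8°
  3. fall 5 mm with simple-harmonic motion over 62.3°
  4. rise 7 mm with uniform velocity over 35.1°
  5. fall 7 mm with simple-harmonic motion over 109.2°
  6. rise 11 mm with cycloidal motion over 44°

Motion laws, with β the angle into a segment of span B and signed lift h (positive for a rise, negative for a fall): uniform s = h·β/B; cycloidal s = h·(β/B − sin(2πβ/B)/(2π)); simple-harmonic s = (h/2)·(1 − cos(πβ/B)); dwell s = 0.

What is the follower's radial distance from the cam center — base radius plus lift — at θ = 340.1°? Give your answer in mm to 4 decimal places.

seg 1 [0°–83.6°] uniform, h=5: full span → s += 5 → s = 5.0000
seg 2 [83.6°–109.4°] dwell: s stays 5.0000
seg 3 [109.4°–171.7°] simple-harmonic, h=-5: full span → s += -5 → s = 0.0000
seg 4 [171.7°–206.8°] uniform, h=7: full span → s += 7 → s = 7.0000
seg 5 [206.8°–316°] simple-harmonic, h=-7: full span → s += -7 → s = 0.0000
seg 6 [316°–360°] cycloidal, h=11: θ=340.1° here. β=24.1, B=44. 11·(0.5477 − sin(2π·0.5477)/(2π)) = 6.5422 → s = 6.5422
radial distance = base radius + s = 29 + 6.5422 = 35.5422

35.5422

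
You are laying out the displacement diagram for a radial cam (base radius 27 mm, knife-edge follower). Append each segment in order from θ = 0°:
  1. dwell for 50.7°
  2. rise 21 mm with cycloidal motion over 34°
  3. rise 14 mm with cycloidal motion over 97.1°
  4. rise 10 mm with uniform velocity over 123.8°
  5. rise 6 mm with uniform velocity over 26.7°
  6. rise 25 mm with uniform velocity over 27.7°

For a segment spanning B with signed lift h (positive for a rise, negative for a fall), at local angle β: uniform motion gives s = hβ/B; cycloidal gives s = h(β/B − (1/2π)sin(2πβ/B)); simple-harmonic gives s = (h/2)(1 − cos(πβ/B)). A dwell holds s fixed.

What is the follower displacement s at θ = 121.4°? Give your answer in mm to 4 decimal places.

seg 1 [0°–50.7°] dwell: s stays 0.0000
seg 2 [50.7°–84.7°] cycloidal, h=21: full span → s += 21 → s = 21.0000
seg 3 [84.7°–181.8°] cycloidal, h=14: θ=121.4° here. β=36.7, B=97.1. 14·(0.3780 − sin(2π·0.3780)/(2π)) = 3.7455 → s = 24.7455

24.7455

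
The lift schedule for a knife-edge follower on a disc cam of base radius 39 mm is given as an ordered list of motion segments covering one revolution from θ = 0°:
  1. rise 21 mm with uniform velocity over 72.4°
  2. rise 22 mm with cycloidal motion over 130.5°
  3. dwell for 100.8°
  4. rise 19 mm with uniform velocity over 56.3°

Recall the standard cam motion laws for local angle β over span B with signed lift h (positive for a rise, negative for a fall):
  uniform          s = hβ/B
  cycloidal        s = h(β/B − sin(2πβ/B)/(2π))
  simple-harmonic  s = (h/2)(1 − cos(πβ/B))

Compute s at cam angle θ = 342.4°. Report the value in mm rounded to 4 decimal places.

seg 1 [0°–72.4°] uniform, h=21: full span → s += 21 → s = 21.0000
seg 2 [72.4°–202.9°] cycloidal, h=22: full span → s += 22 → s = 43.0000
seg 3 [202.9°–303.7°] dwell: s stays 43.0000
seg 4 [303.7°–360°] uniform, h=19: θ=342.4° here. β=38.7, B=56.3. 19·38.7/56.3 = 13.0604 → s = 56.0604

56.0604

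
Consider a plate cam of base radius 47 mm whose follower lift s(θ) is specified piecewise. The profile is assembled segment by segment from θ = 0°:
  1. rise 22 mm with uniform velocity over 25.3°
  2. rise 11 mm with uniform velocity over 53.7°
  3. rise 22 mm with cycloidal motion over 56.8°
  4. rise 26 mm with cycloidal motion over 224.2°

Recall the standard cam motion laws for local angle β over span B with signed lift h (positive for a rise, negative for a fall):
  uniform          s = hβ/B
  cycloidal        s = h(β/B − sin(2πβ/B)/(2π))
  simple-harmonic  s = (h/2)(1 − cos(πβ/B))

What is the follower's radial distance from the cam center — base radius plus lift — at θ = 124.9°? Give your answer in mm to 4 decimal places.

seg 1 [0°–25.3°] uniform, h=22: full span → s += 22 → s = 22.0000
seg 2 [25.3°–79°] uniform, h=11: full span → s += 11 → s = 33.0000
seg 3 [79°–135.8°] cycloidal, h=22: θ=124.9° here. β=45.9, B=56.8. 22·(0.8081 − sin(2π·0.8081)/(2π)) = 21.0489 → s = 54.0489
radial distance = base radius + s = 47 + 54.0489 = 101.0489

101.0489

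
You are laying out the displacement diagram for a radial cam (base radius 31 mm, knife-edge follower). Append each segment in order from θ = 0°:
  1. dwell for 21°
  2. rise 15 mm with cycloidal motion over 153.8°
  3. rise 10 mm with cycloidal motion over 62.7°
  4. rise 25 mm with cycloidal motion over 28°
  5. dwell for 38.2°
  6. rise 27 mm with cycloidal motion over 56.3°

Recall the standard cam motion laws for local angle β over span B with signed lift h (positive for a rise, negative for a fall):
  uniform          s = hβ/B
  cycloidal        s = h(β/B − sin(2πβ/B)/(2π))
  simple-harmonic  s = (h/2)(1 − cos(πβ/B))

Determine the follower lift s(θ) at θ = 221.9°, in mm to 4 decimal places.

seg 1 [0°–21°] dwell: s stays 0.0000
seg 2 [21°–174.8°] cycloidal, h=15: full span → s += 15 → s = 15.0000
seg 3 [174.8°–237.5°] cycloidal, h=10: θ=221.9° here. β=47.1, B=62.7. 10·(0.7512 − sin(2π·0.7512)/(2π)) = 9.1035 → s = 24.1035

24.1035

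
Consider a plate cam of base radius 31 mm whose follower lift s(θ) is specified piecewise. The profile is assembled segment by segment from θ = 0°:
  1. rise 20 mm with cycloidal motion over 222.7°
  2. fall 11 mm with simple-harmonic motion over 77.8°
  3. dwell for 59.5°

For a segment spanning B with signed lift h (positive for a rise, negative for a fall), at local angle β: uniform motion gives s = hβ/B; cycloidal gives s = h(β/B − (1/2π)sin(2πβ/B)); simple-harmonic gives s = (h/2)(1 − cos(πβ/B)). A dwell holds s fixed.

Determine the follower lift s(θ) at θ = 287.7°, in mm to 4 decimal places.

seg 1 [0°–222.7°] cycloidal, h=20: full span → s += 20 → s = 20.0000
seg 2 [222.7°–300.5°] simple-harmonic, h=-11: θ=287.7° here. β=65, B=77.8. -11/2·(1 − cos(π·0.8355)) = -10.2815 → s = 9.7185

9.7185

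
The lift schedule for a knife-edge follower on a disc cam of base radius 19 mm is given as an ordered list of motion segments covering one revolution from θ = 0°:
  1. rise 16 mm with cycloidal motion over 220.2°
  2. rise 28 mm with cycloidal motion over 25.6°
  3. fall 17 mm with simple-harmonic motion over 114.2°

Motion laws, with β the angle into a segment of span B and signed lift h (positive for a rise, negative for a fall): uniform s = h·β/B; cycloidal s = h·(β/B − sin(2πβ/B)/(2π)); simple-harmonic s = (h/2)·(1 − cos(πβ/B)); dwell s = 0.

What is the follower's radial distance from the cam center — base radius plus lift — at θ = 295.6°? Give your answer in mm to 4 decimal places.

seg 1 [0°–220.2°] cycloidal, h=16: full span → s += 16 → s = 16.0000
seg 2 [220.2°–245.8°] cycloidal, h=28: full span → s += 28 → s = 44.0000
seg 3 [245.8°–360°] simple-harmonic, h=-17: θ=295.6° here. β=49.8, B=114.2. -17/2·(1 − cos(π·0.4361)) = -6.8045 → s = 37.1955
radial distance = base radius + s = 19 + 37.1955 = 56.1955

56.1955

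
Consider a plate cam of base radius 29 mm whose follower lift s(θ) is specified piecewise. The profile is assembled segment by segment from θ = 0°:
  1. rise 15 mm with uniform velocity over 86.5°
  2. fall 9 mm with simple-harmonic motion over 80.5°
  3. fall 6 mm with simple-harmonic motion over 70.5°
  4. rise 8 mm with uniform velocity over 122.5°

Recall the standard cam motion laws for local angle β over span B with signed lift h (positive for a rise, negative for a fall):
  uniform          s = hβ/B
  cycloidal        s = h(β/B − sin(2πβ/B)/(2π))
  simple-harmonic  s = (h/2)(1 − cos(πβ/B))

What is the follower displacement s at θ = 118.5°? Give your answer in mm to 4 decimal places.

seg 1 [0°–86.5°] uniform, h=15: full span → s += 15 → s = 15.0000
seg 2 [86.5°–167°] simple-harmonic, h=-9: θ=118.5° here. β=32, B=80.5. -9/2·(1 − cos(π·0.3975)) = -3.0761 → s = 11.9239

11.9239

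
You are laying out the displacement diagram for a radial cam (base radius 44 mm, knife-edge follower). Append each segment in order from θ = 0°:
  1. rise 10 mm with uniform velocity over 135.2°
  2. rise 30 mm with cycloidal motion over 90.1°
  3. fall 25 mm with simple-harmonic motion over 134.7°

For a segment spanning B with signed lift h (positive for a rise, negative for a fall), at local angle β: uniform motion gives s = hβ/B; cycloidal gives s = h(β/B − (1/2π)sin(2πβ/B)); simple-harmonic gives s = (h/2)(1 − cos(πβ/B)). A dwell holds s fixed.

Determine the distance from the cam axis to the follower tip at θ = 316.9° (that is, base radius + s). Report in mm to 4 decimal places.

seg 1 [0°–135.2°] uniform, h=10: full span → s += 10 → s = 10.0000
seg 2 [135.2°–225.3°] cycloidal, h=30: full span → s += 30 → s = 40.0000
seg 3 [225.3°–360°] simple-harmonic, h=-25: θ=316.9° here. β=91.6, B=134.7. -25/2·(1 − cos(π·0.6800)) = -19.1988 → s = 20.8012
radial distance = base radius + s = 44 + 20.8012 = 64.8012

64.8012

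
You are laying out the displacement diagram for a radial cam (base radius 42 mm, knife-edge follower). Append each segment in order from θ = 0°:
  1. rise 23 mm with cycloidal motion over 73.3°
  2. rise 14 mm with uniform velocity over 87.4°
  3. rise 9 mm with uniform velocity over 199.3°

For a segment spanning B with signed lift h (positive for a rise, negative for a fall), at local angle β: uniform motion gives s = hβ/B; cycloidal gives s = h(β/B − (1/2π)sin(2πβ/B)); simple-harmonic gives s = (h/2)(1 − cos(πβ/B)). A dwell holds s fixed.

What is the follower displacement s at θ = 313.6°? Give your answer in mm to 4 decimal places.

seg 1 [0°–73.3°] cycloidal, h=23: full span → s += 23 → s = 23.0000
seg 2 [73.3°–160.7°] uniform, h=14: full span → s += 14 → s = 37.0000
seg 3 [160.7°–360°] uniform, h=9: θ=313.6° here. β=152.9, B=199.3. 9·152.9/199.3 = 6.9047 → s = 43.9047

43.9047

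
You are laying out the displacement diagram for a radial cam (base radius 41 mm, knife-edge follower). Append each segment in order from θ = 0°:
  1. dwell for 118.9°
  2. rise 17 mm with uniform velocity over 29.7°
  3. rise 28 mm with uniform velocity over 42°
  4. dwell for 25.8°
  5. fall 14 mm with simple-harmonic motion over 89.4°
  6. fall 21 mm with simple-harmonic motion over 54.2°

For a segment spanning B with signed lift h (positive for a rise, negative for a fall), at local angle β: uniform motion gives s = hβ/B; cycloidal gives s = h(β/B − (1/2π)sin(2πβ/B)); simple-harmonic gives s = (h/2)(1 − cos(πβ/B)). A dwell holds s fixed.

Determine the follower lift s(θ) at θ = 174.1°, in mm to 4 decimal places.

seg 1 [0°–118.9°] dwell: s stays 0.0000
seg 2 [118.9°–148.6°] uniform, h=17: full span → s += 17 → s = 17.0000
seg 3 [148.6°–190.6°] uniform, h=28: θ=174.1° here. β=25.5, B=42. 28·25.5/42 = 17.0000 → s = 34.0000

34.0000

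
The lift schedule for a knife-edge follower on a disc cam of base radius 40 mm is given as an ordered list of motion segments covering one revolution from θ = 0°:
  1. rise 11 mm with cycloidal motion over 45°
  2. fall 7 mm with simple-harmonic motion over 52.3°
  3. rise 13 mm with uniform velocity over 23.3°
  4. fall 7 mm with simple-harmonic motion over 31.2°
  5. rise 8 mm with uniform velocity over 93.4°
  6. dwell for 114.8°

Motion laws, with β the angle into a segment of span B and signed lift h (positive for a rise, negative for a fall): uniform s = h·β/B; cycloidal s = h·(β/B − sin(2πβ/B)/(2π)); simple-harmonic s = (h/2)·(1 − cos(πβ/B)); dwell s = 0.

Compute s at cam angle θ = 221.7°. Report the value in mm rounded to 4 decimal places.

seg 1 [0°–45°] cycloidal, h=11: full span → s += 11 → s = 11.0000
seg 2 [45°–97.3°] simple-harmonic, h=-7: full span → s += -7 → s = 4.0000
seg 3 [97.3°–120.6°] uniform, h=13: full span → s += 13 → s = 17.0000
seg 4 [120.6°–151.8°] simple-harmonic, h=-7: full span → s += -7 → s = 10.0000
seg 5 [151.8°–245.2°] uniform, h=8: θ=221.7° here. β=69.9, B=93.4. 8·69.9/93.4 = 5.9872 → s = 15.9872

15.9872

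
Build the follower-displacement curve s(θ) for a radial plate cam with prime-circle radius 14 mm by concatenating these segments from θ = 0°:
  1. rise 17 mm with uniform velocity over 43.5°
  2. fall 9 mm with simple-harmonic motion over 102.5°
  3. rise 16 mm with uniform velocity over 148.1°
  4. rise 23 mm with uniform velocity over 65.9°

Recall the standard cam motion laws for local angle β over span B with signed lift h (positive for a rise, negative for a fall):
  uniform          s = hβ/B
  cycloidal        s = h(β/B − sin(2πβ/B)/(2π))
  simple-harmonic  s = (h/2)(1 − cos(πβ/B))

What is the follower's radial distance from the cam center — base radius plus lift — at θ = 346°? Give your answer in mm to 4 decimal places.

seg 1 [0°–43.5°] uniform, h=17: full span → s += 17 → s = 17.0000
seg 2 [43.5°–146°] simple-harmonic, h=-9: full span → s += -9 → s = 8.0000
seg 3 [146°–294.1°] uniform, h=16: full span → s += 16 → s = 24.0000
seg 4 [294.1°–360°] uniform, h=23: θ=346° here. β=51.9, B=65.9. 23·51.9/65.9 = 18.1138 → s = 42.1138
radial distance = base radius + s = 14 + 42.1138 = 56.1138

56.1138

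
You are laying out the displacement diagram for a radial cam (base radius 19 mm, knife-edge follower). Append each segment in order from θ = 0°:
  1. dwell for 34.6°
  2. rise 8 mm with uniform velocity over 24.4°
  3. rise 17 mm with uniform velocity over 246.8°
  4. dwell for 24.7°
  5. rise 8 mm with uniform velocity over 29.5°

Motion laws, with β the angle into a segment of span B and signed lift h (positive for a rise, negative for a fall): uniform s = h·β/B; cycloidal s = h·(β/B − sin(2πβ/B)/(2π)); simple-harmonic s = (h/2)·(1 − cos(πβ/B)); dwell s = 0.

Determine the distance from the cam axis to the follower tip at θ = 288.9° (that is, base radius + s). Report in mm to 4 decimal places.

seg 1 [0°–34.6°] dwell: s stays 0.0000
seg 2 [34.6°–59°] uniform, h=8: full span → s += 8 → s = 8.0000
seg 3 [59°–305.8°] uniform, h=17: θ=288.9° here. β=229.9, B=246.8. 17·229.9/246.8 = 15.8359 → s = 23.8359
radial distance = base radius + s = 19 + 23.8359 = 42.8359

42.8359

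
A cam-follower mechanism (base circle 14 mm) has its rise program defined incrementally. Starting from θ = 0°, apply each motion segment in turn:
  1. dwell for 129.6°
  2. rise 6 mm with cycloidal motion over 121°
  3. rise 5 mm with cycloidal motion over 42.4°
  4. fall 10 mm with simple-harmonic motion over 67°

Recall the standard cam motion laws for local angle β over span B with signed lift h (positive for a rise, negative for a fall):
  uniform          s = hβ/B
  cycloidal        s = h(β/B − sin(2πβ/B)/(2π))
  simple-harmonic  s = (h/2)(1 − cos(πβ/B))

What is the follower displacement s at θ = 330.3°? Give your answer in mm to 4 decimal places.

seg 1 [0°–129.6°] dwell: s stays 0.0000
seg 2 [129.6°–250.6°] cycloidal, h=6: full span → s += 6 → s = 6.0000
seg 3 [250.6°–293°] cycloidal, h=5: full span → s += 5 → s = 11.0000
seg 4 [293°–360°] simple-harmonic, h=-10: θ=330.3° here. β=37.3, B=67. -10/2·(1 − cos(π·0.5567)) = -5.8862 → s = 5.1138

5.1138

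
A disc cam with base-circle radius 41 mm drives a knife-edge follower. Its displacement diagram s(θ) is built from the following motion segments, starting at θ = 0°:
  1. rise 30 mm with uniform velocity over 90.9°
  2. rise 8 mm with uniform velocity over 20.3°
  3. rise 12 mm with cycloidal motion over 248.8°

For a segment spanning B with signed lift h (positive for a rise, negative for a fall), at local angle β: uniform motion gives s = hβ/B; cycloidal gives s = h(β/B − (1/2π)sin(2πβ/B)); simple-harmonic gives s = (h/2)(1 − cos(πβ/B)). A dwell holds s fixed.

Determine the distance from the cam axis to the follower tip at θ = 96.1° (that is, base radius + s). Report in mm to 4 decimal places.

seg 1 [0°–90.9°] uniform, h=30: full span → s += 30 → s = 30.0000
seg 2 [90.9°–111.2°] uniform, h=8: θ=96.1° here. β=5.2, B=20.3. 8·5.2/20.3 = 2.0493 → s = 32.0493
radial distance = base radius + s = 41 + 32.0493 = 73.0493

73.0493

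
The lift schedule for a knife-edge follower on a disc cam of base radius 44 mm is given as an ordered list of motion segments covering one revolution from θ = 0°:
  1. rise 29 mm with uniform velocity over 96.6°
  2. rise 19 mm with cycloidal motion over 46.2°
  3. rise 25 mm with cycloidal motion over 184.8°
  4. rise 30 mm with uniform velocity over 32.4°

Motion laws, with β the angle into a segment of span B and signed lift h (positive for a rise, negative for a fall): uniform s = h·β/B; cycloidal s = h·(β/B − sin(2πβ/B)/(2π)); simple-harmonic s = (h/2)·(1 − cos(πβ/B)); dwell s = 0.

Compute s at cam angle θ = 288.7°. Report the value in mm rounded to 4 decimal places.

seg 1 [0°–96.6°] uniform, h=29: full span → s += 29 → s = 29.0000
seg 2 [96.6°–142.8°] cycloidal, h=19: full span → s += 19 → s = 48.0000
seg 3 [142.8°–327.6°] cycloidal, h=25: θ=288.7° here. β=145.9, B=184.8. 25·(0.7895 − sin(2π·0.7895)/(2π)) = 23.5945 → s = 71.5945

71.5945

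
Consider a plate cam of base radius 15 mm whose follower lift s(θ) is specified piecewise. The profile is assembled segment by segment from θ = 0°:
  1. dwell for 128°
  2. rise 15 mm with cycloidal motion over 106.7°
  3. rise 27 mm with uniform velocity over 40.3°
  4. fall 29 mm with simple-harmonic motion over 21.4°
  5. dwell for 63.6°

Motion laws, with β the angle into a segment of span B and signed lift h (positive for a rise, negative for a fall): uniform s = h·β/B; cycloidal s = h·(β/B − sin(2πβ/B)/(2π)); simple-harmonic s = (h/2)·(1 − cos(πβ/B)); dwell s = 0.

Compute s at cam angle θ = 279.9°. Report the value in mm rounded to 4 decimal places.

seg 1 [0°–128°] dwell: s stays 0.0000
seg 2 [128°–234.7°] cycloidal, h=15: full span → s += 15 → s = 15.0000
seg 3 [234.7°–275°] uniform, h=27: full span → s += 27 → s = 42.0000
seg 4 [275°–296.4°] simple-harmonic, h=-29: θ=279.9° here. β=4.9, B=21.4. -29/2·(1 − cos(π·0.2290)) = -3.5925 → s = 38.4075

38.4075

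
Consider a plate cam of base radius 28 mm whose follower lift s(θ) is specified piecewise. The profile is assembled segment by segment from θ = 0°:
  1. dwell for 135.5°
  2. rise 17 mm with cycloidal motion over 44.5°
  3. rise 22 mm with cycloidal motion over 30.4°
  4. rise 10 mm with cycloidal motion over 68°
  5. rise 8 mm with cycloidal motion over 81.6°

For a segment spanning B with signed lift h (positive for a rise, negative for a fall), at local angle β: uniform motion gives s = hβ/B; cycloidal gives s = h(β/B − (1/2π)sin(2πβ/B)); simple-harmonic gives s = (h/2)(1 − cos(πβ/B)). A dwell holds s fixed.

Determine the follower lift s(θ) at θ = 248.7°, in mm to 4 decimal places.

seg 1 [0°–135.5°] dwell: s stays 0.0000
seg 2 [135.5°–180°] cycloidal, h=17: full span → s += 17 → s = 17.0000
seg 3 [180°–210.4°] cycloidal, h=22: full span → s += 22 → s = 39.0000
seg 4 [210.4°–278.4°] cycloidal, h=10: θ=248.7° here. β=38.3, B=68. 10·(0.5632 − sin(2π·0.5632)/(2π)) = 6.2482 → s = 45.2482

45.2482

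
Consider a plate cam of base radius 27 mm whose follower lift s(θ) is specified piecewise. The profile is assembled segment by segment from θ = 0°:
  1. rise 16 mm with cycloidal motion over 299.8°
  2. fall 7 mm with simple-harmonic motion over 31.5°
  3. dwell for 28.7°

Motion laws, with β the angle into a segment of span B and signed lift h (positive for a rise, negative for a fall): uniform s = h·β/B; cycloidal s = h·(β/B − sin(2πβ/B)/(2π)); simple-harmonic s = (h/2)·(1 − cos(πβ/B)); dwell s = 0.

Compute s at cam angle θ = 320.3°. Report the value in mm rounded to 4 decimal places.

seg 1 [0°–299.8°] cycloidal, h=16: full span → s += 16 → s = 16.0000
seg 2 [299.8°–331.3°] simple-harmonic, h=-7: θ=320.3° here. β=20.5, B=31.5. -7/2·(1 − cos(π·0.6508)) = -5.0967 → s = 10.9033

10.9033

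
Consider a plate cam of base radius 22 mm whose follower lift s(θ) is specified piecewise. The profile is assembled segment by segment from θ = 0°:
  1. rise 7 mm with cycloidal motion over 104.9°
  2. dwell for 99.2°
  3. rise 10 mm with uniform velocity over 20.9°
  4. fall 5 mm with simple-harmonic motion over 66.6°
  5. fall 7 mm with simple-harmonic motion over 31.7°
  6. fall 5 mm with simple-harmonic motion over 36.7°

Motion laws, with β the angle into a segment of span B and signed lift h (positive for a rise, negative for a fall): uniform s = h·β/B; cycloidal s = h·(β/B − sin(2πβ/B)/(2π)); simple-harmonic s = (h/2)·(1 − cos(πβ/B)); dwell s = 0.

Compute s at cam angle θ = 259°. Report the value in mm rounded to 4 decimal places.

seg 1 [0°–104.9°] cycloidal, h=7: full span → s += 7 → s = 7.0000
seg 2 [104.9°–204.1°] dwell: s stays 7.0000
seg 3 [204.1°–225°] uniform, h=10: full span → s += 10 → s = 17.0000
seg 4 [225°–291.6°] simple-harmonic, h=-5: θ=259° here. β=34, B=66.6. -5/2·(1 − cos(π·0.5105)) = -2.5825 → s = 14.4175

14.4175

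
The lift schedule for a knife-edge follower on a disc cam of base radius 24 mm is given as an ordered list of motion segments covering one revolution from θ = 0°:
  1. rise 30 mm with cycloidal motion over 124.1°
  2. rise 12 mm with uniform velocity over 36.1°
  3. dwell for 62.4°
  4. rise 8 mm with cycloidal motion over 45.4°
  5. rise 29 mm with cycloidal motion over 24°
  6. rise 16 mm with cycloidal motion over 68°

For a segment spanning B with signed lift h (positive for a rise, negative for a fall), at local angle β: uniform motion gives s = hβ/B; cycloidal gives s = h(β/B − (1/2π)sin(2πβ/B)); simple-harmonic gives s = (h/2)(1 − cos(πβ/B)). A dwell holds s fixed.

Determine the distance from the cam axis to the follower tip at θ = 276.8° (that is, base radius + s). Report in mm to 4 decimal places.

seg 1 [0°–124.1°] cycloidal, h=30: full span → s += 30 → s = 30.0000
seg 2 [124.1°–160.2°] uniform, h=12: full span → s += 12 → s = 42.0000
seg 3 [160.2°–222.6°] dwell: s stays 42.0000
seg 4 [222.6°–268°] cycloidal, h=8: full span → s += 8 → s = 50.0000
seg 5 [268°–292°] cycloidal, h=29: θ=276.8° here. β=8.8, B=24. 29·(0.3667 − sin(2π·0.3667)/(2π)) = 7.2034 → s = 57.2034
radial distance = base radius + s = 24 + 57.2034 = 81.2034

81.2034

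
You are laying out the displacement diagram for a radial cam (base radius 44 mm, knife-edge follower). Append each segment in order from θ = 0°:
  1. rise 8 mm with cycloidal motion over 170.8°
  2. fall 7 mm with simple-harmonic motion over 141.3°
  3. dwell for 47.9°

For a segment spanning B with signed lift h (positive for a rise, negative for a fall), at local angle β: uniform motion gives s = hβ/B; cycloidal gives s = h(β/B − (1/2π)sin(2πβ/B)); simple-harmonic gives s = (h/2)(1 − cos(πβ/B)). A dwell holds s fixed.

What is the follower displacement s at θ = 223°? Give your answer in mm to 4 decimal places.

seg 1 [0°–170.8°] cycloidal, h=8: full span → s += 8 → s = 8.0000
seg 2 [170.8°–312.1°] simple-harmonic, h=-7: θ=223° here. β=52.2, B=141.3. -7/2·(1 − cos(π·0.3694)) = -2.1042 → s = 5.8958

5.8958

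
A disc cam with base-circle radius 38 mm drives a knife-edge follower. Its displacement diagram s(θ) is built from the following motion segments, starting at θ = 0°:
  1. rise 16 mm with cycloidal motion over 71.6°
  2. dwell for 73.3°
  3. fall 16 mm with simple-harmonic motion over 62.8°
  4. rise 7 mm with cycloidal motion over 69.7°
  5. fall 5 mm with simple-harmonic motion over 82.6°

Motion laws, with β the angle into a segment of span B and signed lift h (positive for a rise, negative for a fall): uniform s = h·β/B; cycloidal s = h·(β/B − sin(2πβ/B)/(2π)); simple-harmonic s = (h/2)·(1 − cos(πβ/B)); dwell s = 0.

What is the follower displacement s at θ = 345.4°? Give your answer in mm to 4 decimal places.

seg 1 [0°–71.6°] cycloidal, h=16: full span → s += 16 → s = 16.0000
seg 2 [71.6°–144.9°] dwell: s stays 16.0000
seg 3 [144.9°–207.7°] simple-harmonic, h=-16: full span → s += -16 → s = 0.0000
seg 4 [207.7°–277.4°] cycloidal, h=7: full span → s += 7 → s = 7.0000
seg 5 [277.4°–360°] simple-harmonic, h=-5: θ=345.4° here. β=68, B=82.6. -5/2·(1 − cos(π·0.8232)) = -4.6244 → s = 2.3756

2.3756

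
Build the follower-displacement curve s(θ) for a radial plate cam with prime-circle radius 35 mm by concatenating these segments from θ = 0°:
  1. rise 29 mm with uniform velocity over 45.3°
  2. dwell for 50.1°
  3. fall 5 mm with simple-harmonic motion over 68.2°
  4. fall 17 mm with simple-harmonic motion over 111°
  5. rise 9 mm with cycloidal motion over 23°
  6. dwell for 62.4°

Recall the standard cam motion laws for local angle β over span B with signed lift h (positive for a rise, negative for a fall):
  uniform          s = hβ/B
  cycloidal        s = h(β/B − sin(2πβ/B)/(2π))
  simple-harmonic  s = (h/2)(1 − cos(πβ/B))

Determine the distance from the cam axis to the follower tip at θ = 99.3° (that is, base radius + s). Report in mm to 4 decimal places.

seg 1 [0°–45.3°] uniform, h=29: full span → s += 29 → s = 29.0000
seg 2 [45.3°–95.4°] dwell: s stays 29.0000
seg 3 [95.4°–163.6°] simple-harmonic, h=-5: θ=99.3° here. β=3.9, B=68.2. -5/2·(1 − cos(π·0.0572)) = -0.0402 → s = 28.9598
radial distance = base radius + s = 35 + 28.9598 = 63.9598

63.9598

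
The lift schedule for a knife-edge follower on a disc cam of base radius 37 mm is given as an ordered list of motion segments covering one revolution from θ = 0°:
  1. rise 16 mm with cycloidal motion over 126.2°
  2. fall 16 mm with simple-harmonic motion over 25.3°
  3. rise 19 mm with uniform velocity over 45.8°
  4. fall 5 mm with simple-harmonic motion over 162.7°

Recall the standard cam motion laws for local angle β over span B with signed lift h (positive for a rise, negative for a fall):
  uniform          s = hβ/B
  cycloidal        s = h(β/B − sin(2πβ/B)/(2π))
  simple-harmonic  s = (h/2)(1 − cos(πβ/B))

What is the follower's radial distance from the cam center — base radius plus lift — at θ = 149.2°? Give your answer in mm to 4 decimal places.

seg 1 [0°–126.2°] cycloidal, h=16: full span → s += 16 → s = 16.0000
seg 2 [126.2°–151.5°] simple-harmonic, h=-16: θ=149.2° here. β=23, B=25.3. -16/2·(1 − cos(π·0.9091)) = -15.6759 → s = 0.3241
radial distance = base radius + s = 37 + 0.3241 = 37.3241

37.3241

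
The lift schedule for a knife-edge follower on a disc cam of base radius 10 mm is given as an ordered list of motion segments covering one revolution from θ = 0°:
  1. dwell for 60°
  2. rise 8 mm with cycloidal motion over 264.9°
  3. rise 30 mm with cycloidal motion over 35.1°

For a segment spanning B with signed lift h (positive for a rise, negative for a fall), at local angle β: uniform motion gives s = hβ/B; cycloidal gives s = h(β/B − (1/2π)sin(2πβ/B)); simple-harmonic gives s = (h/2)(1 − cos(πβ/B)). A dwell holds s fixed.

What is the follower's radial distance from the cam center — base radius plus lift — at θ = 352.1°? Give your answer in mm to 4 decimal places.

seg 1 [0°–60°] dwell: s stays 0.0000
seg 2 [60°–324.9°] cycloidal, h=8: full span → s += 8 → s = 8.0000
seg 3 [324.9°–360°] cycloidal, h=30: θ=352.1° here. β=27.2, B=35.1. 30·(0.7749 − sin(2π·0.7749)/(2π)) = 27.9641 → s = 35.9641
radial distance = base radius + s = 10 + 35.9641 = 45.9641

45.9641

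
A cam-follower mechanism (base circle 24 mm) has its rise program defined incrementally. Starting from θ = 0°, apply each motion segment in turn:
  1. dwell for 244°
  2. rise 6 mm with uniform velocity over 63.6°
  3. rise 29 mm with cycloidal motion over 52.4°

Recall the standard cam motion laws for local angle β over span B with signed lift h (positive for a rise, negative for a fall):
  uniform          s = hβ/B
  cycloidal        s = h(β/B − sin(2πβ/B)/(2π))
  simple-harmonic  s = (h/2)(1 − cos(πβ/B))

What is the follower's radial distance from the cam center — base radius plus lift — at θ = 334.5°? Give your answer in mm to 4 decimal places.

seg 1 [0°–244°] dwell: s stays 0.0000
seg 2 [244°–307.6°] uniform, h=6: full span → s += 6 → s = 6.0000
seg 3 [307.6°–360°] cycloidal, h=29: θ=334.5° here. β=26.9, B=52.4. 29·(0.5134 − sin(2π·0.5134)/(2π)) = 15.2744 → s = 21.2744
radial distance = base radius + s = 24 + 21.2744 = 45.2744

45.2744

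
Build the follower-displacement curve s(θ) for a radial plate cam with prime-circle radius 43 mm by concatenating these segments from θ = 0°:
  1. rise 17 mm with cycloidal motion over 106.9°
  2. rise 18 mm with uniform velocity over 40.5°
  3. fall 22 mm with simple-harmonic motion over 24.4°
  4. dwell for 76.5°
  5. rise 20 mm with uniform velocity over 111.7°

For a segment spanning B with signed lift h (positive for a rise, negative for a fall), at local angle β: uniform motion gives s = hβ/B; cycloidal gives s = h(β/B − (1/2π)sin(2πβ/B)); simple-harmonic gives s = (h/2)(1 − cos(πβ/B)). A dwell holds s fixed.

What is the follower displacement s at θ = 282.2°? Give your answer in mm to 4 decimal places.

seg 1 [0°–106.9°] cycloidal, h=17: full span → s += 17 → s = 17.0000
seg 2 [106.9°–147.4°] uniform, h=18: full span → s += 18 → s = 35.0000
seg 3 [147.4°–171.8°] simple-harmonic, h=-22: full span → s += -22 → s = 13.0000
seg 4 [171.8°–248.3°] dwell: s stays 13.0000
seg 5 [248.3°–360°] uniform, h=20: θ=282.2° here. β=33.9, B=111.7. 20·33.9/111.7 = 6.0698 → s = 19.0698

19.0698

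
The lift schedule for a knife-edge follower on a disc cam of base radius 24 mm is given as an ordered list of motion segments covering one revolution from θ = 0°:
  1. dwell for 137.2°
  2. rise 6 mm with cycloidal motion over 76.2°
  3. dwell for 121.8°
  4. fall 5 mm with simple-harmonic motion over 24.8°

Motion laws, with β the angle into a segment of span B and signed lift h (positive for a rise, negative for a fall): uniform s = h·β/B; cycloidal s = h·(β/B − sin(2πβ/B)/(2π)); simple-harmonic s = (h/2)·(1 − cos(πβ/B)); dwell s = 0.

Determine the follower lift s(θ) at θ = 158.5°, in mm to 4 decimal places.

seg 1 [0°–137.2°] dwell: s stays 0.0000
seg 2 [137.2°–213.4°] cycloidal, h=6: θ=158.5° here. β=21.3, B=76.2. 6·(0.2795 − sin(2π·0.2795)/(2π)) = 0.7386 → s = 0.7386

0.7386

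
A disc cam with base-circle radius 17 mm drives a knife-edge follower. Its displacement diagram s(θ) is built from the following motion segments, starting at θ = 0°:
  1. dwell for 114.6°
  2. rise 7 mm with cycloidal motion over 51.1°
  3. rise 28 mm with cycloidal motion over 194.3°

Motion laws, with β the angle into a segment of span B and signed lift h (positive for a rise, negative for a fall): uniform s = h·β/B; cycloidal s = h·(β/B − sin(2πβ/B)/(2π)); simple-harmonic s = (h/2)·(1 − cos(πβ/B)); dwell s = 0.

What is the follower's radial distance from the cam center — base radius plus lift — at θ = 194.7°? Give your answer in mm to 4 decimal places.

seg 1 [0°–114.6°] dwell: s stays 0.0000
seg 2 [114.6°–165.7°] cycloidal, h=7: full span → s += 7 → s = 7.0000
seg 3 [165.7°–360°] cycloidal, h=28: θ=194.7° here. β=29, B=194.3. 28·(0.1493 − sin(2π·0.1493)/(2π)) = 0.5862 → s = 7.5862
radial distance = base radius + s = 17 + 7.5862 = 24.5862

24.5862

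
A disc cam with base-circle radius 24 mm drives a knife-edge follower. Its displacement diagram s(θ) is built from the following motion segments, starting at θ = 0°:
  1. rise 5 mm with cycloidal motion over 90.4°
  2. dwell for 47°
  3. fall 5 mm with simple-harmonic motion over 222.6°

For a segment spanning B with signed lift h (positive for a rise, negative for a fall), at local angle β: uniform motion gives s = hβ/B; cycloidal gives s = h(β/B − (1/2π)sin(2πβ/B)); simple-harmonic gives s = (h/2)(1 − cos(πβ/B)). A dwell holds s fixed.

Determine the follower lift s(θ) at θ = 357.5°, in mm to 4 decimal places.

seg 1 [0°–90.4°] cycloidal, h=5: full span → s += 5 → s = 5.0000
seg 2 [90.4°–137.4°] dwell: s stays 5.0000
seg 3 [137.4°–360°] simple-harmonic, h=-5: θ=357.5° here. β=220.1, B=222.6. -5/2·(1 − cos(π·0.9888)) = -4.9984 → s = 0.0016

0.0016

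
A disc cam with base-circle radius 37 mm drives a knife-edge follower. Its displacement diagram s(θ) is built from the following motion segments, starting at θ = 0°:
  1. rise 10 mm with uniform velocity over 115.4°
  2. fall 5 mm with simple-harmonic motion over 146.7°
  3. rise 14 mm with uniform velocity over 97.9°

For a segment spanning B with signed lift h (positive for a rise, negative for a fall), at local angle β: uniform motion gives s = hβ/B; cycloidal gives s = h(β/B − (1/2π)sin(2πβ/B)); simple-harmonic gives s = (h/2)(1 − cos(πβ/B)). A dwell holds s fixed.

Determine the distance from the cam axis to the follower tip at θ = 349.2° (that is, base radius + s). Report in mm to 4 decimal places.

seg 1 [0°–115.4°] uniform, h=10: full span → s += 10 → s = 10.0000
seg 2 [115.4°–262.1°] simple-harmonic, h=-5: full span → s += -5 → s = 5.0000
seg 3 [262.1°–360°] uniform, h=14: θ=349.2° here. β=87.1, B=97.9. 14·87.1/97.9 = 12.4556 → s = 17.4556
radial distance = base radius + s = 37 + 17.4556 = 54.4556

54.4556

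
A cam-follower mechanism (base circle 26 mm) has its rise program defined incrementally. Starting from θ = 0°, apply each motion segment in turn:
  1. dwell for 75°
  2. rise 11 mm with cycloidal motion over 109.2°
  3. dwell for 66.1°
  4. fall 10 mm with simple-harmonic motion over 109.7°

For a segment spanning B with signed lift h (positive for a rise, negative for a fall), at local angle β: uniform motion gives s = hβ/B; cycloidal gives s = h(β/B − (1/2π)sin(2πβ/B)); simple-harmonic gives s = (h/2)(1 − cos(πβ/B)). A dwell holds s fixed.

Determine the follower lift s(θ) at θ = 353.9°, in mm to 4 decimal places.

seg 1 [0°–75°] dwell: s stays 0.0000
seg 2 [75°–184.2°] cycloidal, h=11: full span → s += 11 → s = 11.0000
seg 3 [184.2°–250.3°] dwell: s stays 11.0000
seg 4 [250.3°–360°] simple-harmonic, h=-10: θ=353.9° here. β=103.6, B=109.7. -10/2·(1 − cos(π·0.9444)) = -9.9239 → s = 1.0761

1.0761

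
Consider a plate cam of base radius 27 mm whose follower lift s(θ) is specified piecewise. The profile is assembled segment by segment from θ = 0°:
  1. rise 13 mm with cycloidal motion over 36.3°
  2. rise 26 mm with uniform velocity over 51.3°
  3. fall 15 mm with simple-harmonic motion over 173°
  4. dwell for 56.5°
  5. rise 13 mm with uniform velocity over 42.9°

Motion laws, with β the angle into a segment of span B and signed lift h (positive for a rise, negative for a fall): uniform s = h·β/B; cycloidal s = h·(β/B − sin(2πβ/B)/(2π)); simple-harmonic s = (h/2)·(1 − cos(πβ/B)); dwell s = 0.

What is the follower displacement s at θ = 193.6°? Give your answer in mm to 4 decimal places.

seg 1 [0°–36.3°] cycloidal, h=13: full span → s += 13 → s = 13.0000
seg 2 [36.3°–87.6°] uniform, h=26: full span → s += 26 → s = 39.0000
seg 3 [87.6°–260.6°] simple-harmonic, h=-15: θ=193.6° here. β=106, B=173. -15/2·(1 − cos(π·0.6127)) = -10.1007 → s = 28.8993

28.8993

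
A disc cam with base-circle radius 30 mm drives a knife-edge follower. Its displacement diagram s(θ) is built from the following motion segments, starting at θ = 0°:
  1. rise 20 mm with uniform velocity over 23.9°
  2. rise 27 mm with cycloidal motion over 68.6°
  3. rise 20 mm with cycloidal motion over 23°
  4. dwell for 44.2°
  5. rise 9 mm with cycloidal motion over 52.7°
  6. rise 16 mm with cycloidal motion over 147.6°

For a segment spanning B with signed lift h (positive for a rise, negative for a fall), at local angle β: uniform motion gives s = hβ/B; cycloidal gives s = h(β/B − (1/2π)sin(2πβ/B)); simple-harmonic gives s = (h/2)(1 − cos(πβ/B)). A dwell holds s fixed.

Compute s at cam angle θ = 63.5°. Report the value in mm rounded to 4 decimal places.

seg 1 [0°–23.9°] uniform, h=20: full span → s += 20 → s = 20.0000
seg 2 [23.9°–92.5°] cycloidal, h=27: θ=63.5° here. β=39.6, B=68.6. 27·(0.5773 − sin(2π·0.5773)/(2π)) = 17.5910 → s = 37.5910

37.5910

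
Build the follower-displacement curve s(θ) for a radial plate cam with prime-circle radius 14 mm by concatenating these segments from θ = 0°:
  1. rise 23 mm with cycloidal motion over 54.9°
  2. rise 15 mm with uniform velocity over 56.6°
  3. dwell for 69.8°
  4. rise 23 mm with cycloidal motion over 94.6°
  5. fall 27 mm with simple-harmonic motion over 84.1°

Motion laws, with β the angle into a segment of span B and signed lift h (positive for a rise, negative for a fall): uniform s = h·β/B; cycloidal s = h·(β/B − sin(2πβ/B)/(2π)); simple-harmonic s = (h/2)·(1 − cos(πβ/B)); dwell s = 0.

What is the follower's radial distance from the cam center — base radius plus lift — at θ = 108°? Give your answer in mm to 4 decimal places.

seg 1 [0°–54.9°] cycloidal, h=23: full span → s += 23 → s = 23.0000
seg 2 [54.9°–111.5°] uniform, h=15: θ=108° here. β=53.1, B=56.6. 15·53.1/56.6 = 14.0724 → s = 37.0724
radial distance = base radius + s = 14 + 37.0724 = 51.0724

51.0724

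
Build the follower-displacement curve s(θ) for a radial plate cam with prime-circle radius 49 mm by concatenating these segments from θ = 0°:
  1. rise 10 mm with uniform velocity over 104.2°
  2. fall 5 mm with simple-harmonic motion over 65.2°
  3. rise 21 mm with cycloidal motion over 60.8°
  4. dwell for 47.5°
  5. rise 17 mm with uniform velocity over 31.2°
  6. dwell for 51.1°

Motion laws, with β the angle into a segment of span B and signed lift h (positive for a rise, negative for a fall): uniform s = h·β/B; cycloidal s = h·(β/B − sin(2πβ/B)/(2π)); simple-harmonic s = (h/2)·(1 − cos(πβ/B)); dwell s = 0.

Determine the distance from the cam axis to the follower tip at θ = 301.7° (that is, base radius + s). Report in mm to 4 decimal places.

seg 1 [0°–104.2°] uniform, h=10: full span → s += 10 → s = 10.0000
seg 2 [104.2°–169.4°] simple-harmonic, h=-5: full span → s += -5 → s = 5.0000
seg 3 [169.4°–230.2°] cycloidal, h=21: full span → s += 21 → s = 26.0000
seg 4 [230.2°–277.7°] dwell: s stays 26.0000
seg 5 [277.7°–308.9°] uniform, h=17: θ=301.7° here. β=24, B=31.2. 17·24/31.2 = 13.0769 → s = 39.0769
radial distance = base radius + s = 49 + 39.0769 = 88.0769

88.0769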